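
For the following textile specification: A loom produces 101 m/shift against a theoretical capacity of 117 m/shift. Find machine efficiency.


Formula: Efficiency% = (Actual output / Theoretical output) * 100
Efficiency% = (101 / 117) * 100
Efficiency% = 0.863248 * 100 = 86.3248% ≈ 86.3%

86.3%


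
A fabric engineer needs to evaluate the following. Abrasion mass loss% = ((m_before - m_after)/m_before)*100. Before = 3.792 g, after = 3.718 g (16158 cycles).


Formula: Mass loss% = ((m_before - m_after) / m_before) * 100
Step 1: Mass loss = 3.792 - 3.718 = 0.074 g
Step 2: Ratio = 0.074 / 3.792 = 0.0195148
Step 3: Mass loss% = 0.0195148 * 100 = 1.95148% ≈ 1.95%

1.95%


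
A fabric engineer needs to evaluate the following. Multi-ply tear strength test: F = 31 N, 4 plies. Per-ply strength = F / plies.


Formula: Per-ply strength = Total force / Number of plies
Per-ply = 31 N / 4
Per-ply = 7.75 N

7.75 N


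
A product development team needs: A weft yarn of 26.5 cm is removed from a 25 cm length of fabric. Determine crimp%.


Formula: Crimp% = ((L_yarn - L_fabric) / L_fabric) * 100
Step 1: Extension = 26.5 - 25 = 1.5 cm
Step 2: Crimp% = (1.5 / 25) * 100
Step 3: Crimp% = 0.06 * 100 = 6.0%

6.0%


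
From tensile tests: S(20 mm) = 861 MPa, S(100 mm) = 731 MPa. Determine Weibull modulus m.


Formula: m = ln(L1/L2) / ln(S2/S1)
Step 1: ln(L1/L2) = ln(20/100) = -1.60944
Step 2: S2/S1 = 731/861 = 0.84901
Step 3: ln(S2/S1) = ln(0.84901) = -0.16368
Step 4: m = -1.60944 / -0.16368 = 9.83

9.83 (Weibull m)


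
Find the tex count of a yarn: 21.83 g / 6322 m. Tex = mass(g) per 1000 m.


Formula: Tex = (mass_g / length_m) * 1000
Substituting: Tex = (21.83 / 6322) * 1000
Intermediate: 21.83 / 6322 = 0.00345302 g/m
Tex = 0.00345302 * 1000 = 3.45 tex

3.45 tex


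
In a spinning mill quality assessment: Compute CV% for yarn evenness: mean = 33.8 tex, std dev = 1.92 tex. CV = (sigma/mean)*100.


Formula: CV% = (standard deviation / mean) * 100
Step 1: Ratio = 1.92 / 33.8 = 0.056805
Step 2: CV% = 0.056805 * 100 = 5.6805% ≈ 5.7%

5.7%


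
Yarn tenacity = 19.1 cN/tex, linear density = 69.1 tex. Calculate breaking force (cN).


Formula: Breaking force = Tenacity * Linear density
F = 19.1 cN/tex * 69.1 tex
F = 1319.81 cN

1319.81 cN


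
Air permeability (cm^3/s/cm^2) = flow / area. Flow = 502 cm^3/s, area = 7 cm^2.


Formula: Air Permeability = Airflow / Test Area
AP = 502 cm^3/s / 7 cm^2
AP = 71.7 cm^3/s/cm^2

71.7 cm^3/s/cm^2


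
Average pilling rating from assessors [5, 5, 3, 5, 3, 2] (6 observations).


Formula: Mean = sum / count
Sum = 5 + 5 + 3 + 5 + 3 + 2 = 23
Mean = 23 / 6 = 3.8

3.8


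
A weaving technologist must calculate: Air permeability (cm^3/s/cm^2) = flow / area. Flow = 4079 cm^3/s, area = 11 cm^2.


Formula: Air Permeability = Airflow / Test Area
AP = 4079 cm^3/s / 11 cm^2
AP = 370.8 cm^3/s/cm^2

370.8 cm^3/s/cm^2


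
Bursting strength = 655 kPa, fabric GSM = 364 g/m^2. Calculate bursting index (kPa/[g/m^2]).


Formula: Bursting Index = Bursting Strength / Fabric GSM
BI = 655 kPa / 364 g/m^2
BI = 1.799 kPa/(g/m^2)

1.799 kPa/(g/m^2)


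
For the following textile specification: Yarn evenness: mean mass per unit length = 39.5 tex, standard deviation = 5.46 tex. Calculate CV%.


Formula: CV% = (standard deviation / mean) * 100
Step 1: Ratio = 5.46 / 39.5 = 0.138228
Step 2: CV% = 0.138228 * 100 = 13.8228% ≈ 13.8%

13.8%


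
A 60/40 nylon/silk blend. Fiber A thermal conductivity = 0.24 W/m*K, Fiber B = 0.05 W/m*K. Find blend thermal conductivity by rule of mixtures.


Formula: Blend property = (fraction_A * property_A) + (fraction_B * property_B)
Step 1: Contribution A = 60/100 * 0.24 W/m*K = 0.144 W/m*K
Step 2: Contribution B = 40/100 * 0.05 W/m*K = 0.02 W/m*K
Step 3: Blend thermal conductivity = 0.144 + 0.02 = 0.164 W/m*K

0.164 W/m*K


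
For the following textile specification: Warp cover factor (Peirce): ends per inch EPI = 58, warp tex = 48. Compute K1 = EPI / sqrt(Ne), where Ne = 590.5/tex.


Formula: K1 = EPI / sqrt(Ne), with Ne = 590.5 / tex_warp
Step 1: Ne = 590.5 / 48 = 12.302
Step 2: sqrt(Ne) = sqrt(12.302) = 3.5074
Step 3: K1 = 58 / 3.5074 = 16.5

16.5


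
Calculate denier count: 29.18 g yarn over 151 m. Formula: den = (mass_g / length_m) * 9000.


Formula: den = (mass_g / length_m) * 9000
Substituting: den = (29.18 / 151) * 9000
Intermediate: 29.18 / 151 = 0.19324503 g/m
den = 0.19324503 * 9000 = 1739.2 denier

1739.2 denier


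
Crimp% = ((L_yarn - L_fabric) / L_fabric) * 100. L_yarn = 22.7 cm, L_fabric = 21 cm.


Formula: Crimp% = ((L_yarn - L_fabric) / L_fabric) * 100
Step 1: Extension = 22.7 - 21 = 1.7 cm
Step 2: Crimp% = (1.7 / 21) * 100
Step 3: Crimp% = 0.080952 * 100 = 8.0952% ≈ 8.1%

8.1%


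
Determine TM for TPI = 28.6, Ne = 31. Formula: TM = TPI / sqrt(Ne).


Formula: TM = TPI / sqrt(Ne)
Step 1: sqrt(Ne) = sqrt(31) = 5.5678
Step 2: TM = 28.6 / 5.5678 = 5.14

5.14 TM


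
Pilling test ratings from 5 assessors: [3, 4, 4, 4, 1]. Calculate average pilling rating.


Formula: Mean = sum / count
Sum = 3 + 4 + 4 + 4 + 1 = 16
Mean = 16 / 5 = 3.2

3.2


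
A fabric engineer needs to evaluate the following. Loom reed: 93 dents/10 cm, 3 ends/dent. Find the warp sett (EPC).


Formula: EPC = (dents per 10 cm * ends per dent) / 10
Step 1: Total ends per 10 cm = 93 * 3 = 279
Step 2: EPC = 279 / 10 = 27.9 ends/cm

27.9 ends/cm


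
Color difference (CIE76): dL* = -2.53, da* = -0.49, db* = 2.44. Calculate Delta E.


Formula: Delta E = sqrt(dL*^2 + da*^2 + db*^2)
Step 1: dL*^2 = (-2.53)^2 = 6.4009
Step 2: da*^2 = (-0.49)^2 = 0.2401
Step 3: db*^2 = 2.44^2 = 5.9536
Step 4: Sum = 6.4009 + 0.2401 + 5.9536 = 12.5946
Step 5: Delta E = sqrt(12.5946) = 3.55

3.55 Delta E


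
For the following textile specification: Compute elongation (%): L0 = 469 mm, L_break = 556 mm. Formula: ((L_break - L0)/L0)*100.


Formula: Elongation (%) = ((L_break - L0) / L0) * 100
Step 1: Extension = 556 - 469 = 87 mm
Step 2: Elongation = (87 / 469) * 100
Step 3: Elongation = 0.185501 * 100 = 18.5501% ≈ 18.6%

18.6%


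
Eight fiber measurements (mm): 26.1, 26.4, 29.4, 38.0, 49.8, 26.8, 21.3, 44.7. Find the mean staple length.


Formula: Mean = sum of lengths / count
Sum = 26.1 + 26.4 + 29.4 + 38.0 + 49.8 + 26.8 + 21.3 + 44.7
Sum = 262.5 mm
Mean = 262.5 / 8 = 32.81 mm

32.81 mm


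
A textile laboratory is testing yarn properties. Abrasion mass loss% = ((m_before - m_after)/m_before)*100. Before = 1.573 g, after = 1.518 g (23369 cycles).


Formula: Mass loss% = ((m_before - m_after) / m_before) * 100
Step 1: Mass loss = 1.573 - 1.518 = 0.055 g
Step 2: Ratio = 0.055 / 1.573 = 0.034965
Step 3: Mass loss% = 0.034965 * 100 = 3.4965% ≈ 3.50%

3.50%


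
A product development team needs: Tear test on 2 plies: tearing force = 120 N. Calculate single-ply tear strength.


Formula: Per-ply strength = Total force / Number of plies
Per-ply = 120 N / 2
Per-ply = 60 N

60 N


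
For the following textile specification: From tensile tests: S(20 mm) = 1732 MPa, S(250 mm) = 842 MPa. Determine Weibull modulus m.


Formula: m = ln(L1/L2) / ln(S2/S1)
Step 1: ln(L1/L2) = ln(20/250) = -2.52573
Step 2: S2/S1 = 842/1732 = 0.48614
Step 3: ln(S2/S1) = ln(0.48614) = -0.72126
Step 4: m = -2.52573 / -0.72126 = 3.50

3.50 (Weibull m)


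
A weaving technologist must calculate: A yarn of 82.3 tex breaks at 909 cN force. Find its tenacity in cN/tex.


Formula: Tenacity = Breaking force / Linear density
Tenacity = 909 cN / 82.3 tex
Tenacity = 11.04 cN/tex

11.04 cN/tex


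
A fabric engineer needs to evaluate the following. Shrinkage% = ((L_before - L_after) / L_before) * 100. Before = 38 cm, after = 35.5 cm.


Formula: Shrinkage% = ((L_before - L_after) / L_before) * 100
Step 1: Shrinkage = 38 - 35.5 = 2.5 cm
Step 2: Shrinkage% = (2.5 / 38) * 100
Step 3: Shrinkage% = 0.065789 * 100 = 6.5789% ≈ 6.6%

6.6%


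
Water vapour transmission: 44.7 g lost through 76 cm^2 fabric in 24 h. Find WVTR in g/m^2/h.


Formula: WVTR = mass_loss / (area * time)
Step 1: Convert area: 76 cm^2 = 0.0076 m^2
Step 2: WVTR = 44.7 g / (0.0076 m^2 * 24 h)
Step 3: WVTR = 44.7 / 0.1824 = 245.1 g/m^2/h

245.1 g/m^2/h


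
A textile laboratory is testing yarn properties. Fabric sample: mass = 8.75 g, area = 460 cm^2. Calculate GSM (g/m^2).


Formula: GSM = mass_g / area_m2
Step 1: Convert area: 460 cm^2 = 460 / 10000 = 0.046 m^2
Step 2: GSM = 8.75 g / 0.046 m^2 = 190.2 g/m^2

190.2 g/m^2


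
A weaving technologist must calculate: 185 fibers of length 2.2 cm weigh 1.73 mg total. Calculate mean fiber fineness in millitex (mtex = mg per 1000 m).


Formula: fineness (mtex) = mass (mg) / total length (km) = (mass_mg / total_length_m) * 1000
Step 1: Convert fiber length: 2.2 cm = 0.022 m
Step 2: Total fiber length = 185 * 0.022 = 4.07 m
Step 3: Linear density = 1.73 mg / 4.07 m = 0.4251 mg/m
Step 4: fineness = 0.4251 * 1000 = 425.1 mtex

425.1 mtex


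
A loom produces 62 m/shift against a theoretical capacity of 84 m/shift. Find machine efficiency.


Formula: Efficiency% = (Actual output / Theoretical output) * 100
Efficiency% = (62 / 84) * 100
Efficiency% = 0.738095 * 100 = 73.8095% ≈ 73.8%

73.8%


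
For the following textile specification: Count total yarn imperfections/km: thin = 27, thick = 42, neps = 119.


Formula: Total = thin places + thick places + neps
Total = 27 + 42 + 119
Total = 188 imperfections/km

188 imperfections/km


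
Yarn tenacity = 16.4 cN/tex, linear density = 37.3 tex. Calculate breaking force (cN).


Formula: Breaking force = Tenacity * Linear density
F = 16.4 cN/tex * 37.3 tex
F = 611.72 cN

611.72 cN


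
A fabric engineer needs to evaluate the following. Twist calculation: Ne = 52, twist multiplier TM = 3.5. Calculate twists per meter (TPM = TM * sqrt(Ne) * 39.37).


Formula: TPM = TM * sqrt(Ne) * 39.37
Step 1: sqrt(Ne) = sqrt(52) = 7.2111
Step 2: TM * sqrt(Ne) = 3.5 * 7.2111 = 25.2389
Step 3: TPM = 25.2389 * 39.37 = 994 twists/m

994 twists/m


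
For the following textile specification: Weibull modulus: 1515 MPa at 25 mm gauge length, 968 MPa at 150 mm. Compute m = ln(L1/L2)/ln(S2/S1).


Formula: m = ln(L1/L2) / ln(S2/S1)
Step 1: ln(L1/L2) = ln(25/150) = -1.79176
Step 2: S2/S1 = 968/1515 = 0.63894
Step 3: ln(S2/S1) = ln(0.63894) = -0.44794
Step 4: m = -1.79176 / -0.44794 = 4.00

4.00 (Weibull m)


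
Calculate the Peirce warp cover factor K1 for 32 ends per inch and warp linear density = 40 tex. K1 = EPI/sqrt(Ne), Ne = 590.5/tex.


Formula: K1 = EPI / sqrt(Ne), with Ne = 590.5 / tex_warp
Step 1: Ne = 590.5 / 40 = 14.763
Step 2: sqrt(Ne) = sqrt(14.763) = 3.8423
Step 3: K1 = 32 / 3.8423 = 8.3

8.3


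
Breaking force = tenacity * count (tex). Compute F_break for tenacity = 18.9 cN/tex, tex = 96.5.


Formula: Breaking force = Tenacity * Linear density
F = 18.9 cN/tex * 96.5 tex
F = 1823.85 cN

1823.85 cN


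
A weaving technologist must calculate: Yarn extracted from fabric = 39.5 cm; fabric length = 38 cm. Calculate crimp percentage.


Formula: Crimp% = ((L_yarn - L_fabric) / L_fabric) * 100
Step 1: Extension = 39.5 - 38 = 1.5 cm
Step 2: Crimp% = (1.5 / 38) * 100
Step 3: Crimp% = 0.039474 * 100 = 3.9474% ≈ 3.9%

3.9%


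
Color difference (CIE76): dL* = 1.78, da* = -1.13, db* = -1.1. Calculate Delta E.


Formula: Delta E = sqrt(dL*^2 + da*^2 + db*^2)
Step 1: dL*^2 = 1.78^2 = 3.1684
Step 2: da*^2 = (-1.13)^2 = 1.2769
Step 3: db*^2 = (-1.1)^2 = 1.21
Step 4: Sum = 3.1684 + 1.2769 + 1.21 = 5.6553
Step 5: Delta E = sqrt(5.6553) = 2.38

2.38 Delta E


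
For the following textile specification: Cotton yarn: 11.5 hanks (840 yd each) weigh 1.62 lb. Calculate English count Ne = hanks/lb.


Formula: Ne = hanks / mass_lb
Substituting: Ne = 11.5 / 1.62
Ne = 7.1

7.1 Ne


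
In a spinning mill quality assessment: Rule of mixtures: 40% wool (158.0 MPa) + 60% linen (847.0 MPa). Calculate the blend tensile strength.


Formula: Blend property = (fraction_A * property_A) + (fraction_B * property_B)
Step 1: Contribution A = 40/100 * 158.0 MPa = 63.2 MPa
Step 2: Contribution B = 60/100 * 847.0 MPa = 508.2 MPa
Step 3: Blend tensile strength = 63.2 + 508.2 = 571.4 MPa

571.4 MPa


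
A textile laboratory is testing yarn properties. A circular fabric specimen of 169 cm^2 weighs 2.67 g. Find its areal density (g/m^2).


Formula: GSM = mass_g / area_m2
Step 1: Convert area: 169 cm^2 = 169 / 10000 = 0.0169 m^2
Step 2: GSM = 2.67 g / 0.0169 m^2 = 158.0 g/m^2

158.0 g/m^2


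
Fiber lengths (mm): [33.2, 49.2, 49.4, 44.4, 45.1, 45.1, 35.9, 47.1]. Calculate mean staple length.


Formula: Mean = sum of lengths / count
Sum = 33.2 + 49.2 + 49.4 + 44.4 + 45.1 + 45.1 + 35.9 + 47.1
Sum = 349.4 mm
Mean = 349.4 / 8 = 43.68 mm

43.68 mm


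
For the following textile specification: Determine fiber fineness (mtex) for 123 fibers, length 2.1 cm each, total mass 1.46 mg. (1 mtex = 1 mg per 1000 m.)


Formula: fineness (mtex) = mass (mg) / total length (km) = (mass_mg / total_length_m) * 1000
Step 1: Convert fiber length: 2.1 cm = 0.021 m
Step 2: Total fiber length = 123 * 0.021 = 2.583 m
Step 3: Linear density = 1.46 mg / 2.583 m = 0.5652 mg/m
Step 4: fineness = 0.5652 * 1000 = 565.2 mtex

565.2 mtex


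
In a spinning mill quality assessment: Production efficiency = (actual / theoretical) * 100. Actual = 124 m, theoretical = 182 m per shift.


Formula: Efficiency% = (Actual output / Theoretical output) * 100
Efficiency% = (124 / 182) * 100
Efficiency% = 0.681319 * 100 = 68.1319% ≈ 68.1%

68.1%


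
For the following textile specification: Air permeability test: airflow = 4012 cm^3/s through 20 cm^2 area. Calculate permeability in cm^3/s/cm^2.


Formula: Air Permeability = Airflow / Test Area
AP = 4012 cm^3/s / 20 cm^2
AP = 200.6 cm^3/s/cm^2

200.6 cm^3/s/cm^2


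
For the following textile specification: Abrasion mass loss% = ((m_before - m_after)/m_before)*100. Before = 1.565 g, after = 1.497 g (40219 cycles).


Formula: Mass loss% = ((m_before - m_after) / m_before) * 100
Step 1: Mass loss = 1.565 - 1.497 = 0.068 g
Step 2: Ratio = 0.068 / 1.565 = 0.0434505
Step 3: Mass loss% = 0.0434505 * 100 = 4.34505% ≈ 4.35%

4.35%


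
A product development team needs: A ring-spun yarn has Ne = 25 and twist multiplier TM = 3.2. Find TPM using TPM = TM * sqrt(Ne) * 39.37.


Formula: TPM = TM * sqrt(Ne) * 39.37
Step 1: sqrt(Ne) = sqrt(25) = 5
Step 2: TM * sqrt(Ne) = 3.2 * 5 = 16
Step 3: TPM = 16 * 39.37 = 630 twists/m

630 twists/m


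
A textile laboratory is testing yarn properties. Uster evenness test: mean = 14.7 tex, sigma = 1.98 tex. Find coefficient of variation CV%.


Formula: CV% = (standard deviation / mean) * 100
Step 1: Ratio = 1.98 / 14.7 = 0.134694
Step 2: CV% = 0.134694 * 100 = 13.4694% ≈ 13.5%

13.5%


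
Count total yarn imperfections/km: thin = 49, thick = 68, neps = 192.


Formula: Total = thin places + thick places + neps
Total = 49 + 68 + 192
Total = 309 imperfections/km

309 imperfections/km


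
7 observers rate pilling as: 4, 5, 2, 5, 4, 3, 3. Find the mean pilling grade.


Formula: Mean = sum / count
Sum = 4 + 5 + 2 + 5 + 4 + 3 + 3 = 26
Mean = 26 / 7 = 3.7

3.7


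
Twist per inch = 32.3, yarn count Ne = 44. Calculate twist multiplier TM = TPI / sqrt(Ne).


Formula: TM = TPI / sqrt(Ne)
Step 1: sqrt(Ne) = sqrt(44) = 6.6332
Step 2: TM = 32.3 / 6.6332 = 4.87

4.87 TM


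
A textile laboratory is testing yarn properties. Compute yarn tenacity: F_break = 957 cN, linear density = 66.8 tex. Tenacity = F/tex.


Formula: Tenacity = Breaking force / Linear density
Tenacity = 957 cN / 66.8 tex
Tenacity = 14.33 cN/tex

14.33 cN/tex


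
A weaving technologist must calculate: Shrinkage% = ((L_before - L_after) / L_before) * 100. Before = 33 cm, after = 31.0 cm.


Formula: Shrinkage% = ((L_before - L_after) / L_before) * 100
Step 1: Shrinkage = 33 - 31.0 = 2.0 cm
Step 2: Shrinkage% = (2.0 / 33) * 100
Step 3: Shrinkage% = 0.060606 * 100 = 6.0606% ≈ 6.1%

6.1%


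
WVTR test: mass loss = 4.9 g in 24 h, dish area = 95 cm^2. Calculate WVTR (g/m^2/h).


Formula: WVTR = mass_loss / (area * time)
Step 1: Convert area: 95 cm^2 = 0.0095 m^2
Step 2: WVTR = 4.9 g / (0.0095 m^2 * 24 h)
Step 3: WVTR = 4.9 / 0.228 = 21.5 g/m^2/h

21.5 g/m^2/h


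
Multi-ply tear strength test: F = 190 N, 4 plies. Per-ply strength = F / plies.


Formula: Per-ply strength = Total force / Number of plies
Per-ply = 190 N / 4
Per-ply = 47.5 N

47.5 N


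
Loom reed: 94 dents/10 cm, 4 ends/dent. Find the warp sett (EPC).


Formula: EPC = (dents per 10 cm * ends per dent) / 10
Step 1: Total ends per 10 cm = 94 * 4 = 376
Step 2: EPC = 376 / 10 = 37.6 ends/cm

37.6 ends/cm


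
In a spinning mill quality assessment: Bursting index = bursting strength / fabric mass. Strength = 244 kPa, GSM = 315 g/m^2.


Formula: Bursting Index = Bursting Strength / Fabric GSM
BI = 244 kPa / 315 g/m^2
BI = 0.775 kPa/(g/m^2)

0.775 kPa/(g/m^2)


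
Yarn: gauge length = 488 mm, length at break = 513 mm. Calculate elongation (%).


Formula: Elongation (%) = ((L_break - L0) / L0) * 100
Step 1: Extension = 513 - 488 = 25 mm
Step 2: Elongation = (25 / 488) * 100
Step 3: Elongation = 0.05123 * 100 = 5.123% ≈ 5.1%

5.1%


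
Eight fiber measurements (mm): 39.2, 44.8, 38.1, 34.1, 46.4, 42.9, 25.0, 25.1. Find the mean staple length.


Formula: Mean = sum of lengths / count
Sum = 39.2 + 44.8 + 38.1 + 34.1 + 46.4 + 42.9 + 25.0 + 25.1
Sum = 295.6 mm
Mean = 295.6 / 8 = 36.95 mm

36.95 mm


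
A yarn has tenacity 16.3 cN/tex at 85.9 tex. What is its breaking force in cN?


Formula: Breaking force = Tenacity * Linear density
F = 16.3 cN/tex * 85.9 tex
F = 1400.17 cN

1400.17 cN


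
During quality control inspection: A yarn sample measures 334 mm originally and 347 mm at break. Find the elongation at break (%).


Formula: Elongation (%) = ((L_break - L0) / L0) * 100
Step 1: Extension = 347 - 334 = 13 mm
Step 2: Elongation = (13 / 334) * 100
Step 3: Elongation = 0.038922 * 100 = 3.8922% ≈ 3.9%

3.9%


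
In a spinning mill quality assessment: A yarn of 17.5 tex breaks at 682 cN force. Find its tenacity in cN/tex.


Formula: Tenacity = Breaking force / Linear density
Tenacity = 682 cN / 17.5 tex
Tenacity = 38.97 cN/tex

38.97 cN/tex


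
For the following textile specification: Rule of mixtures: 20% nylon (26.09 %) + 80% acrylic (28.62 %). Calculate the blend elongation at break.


Formula: Blend property = (fraction_A * property_A) + (fraction_B * property_B)
Step 1: Contribution A = 20/100 * 26.09 % = 5.218 %
Step 2: Contribution B = 80/100 * 28.62 % = 22.896 %
Step 3: Blend elongation at break = 5.218 + 22.896 = 28.114 %

28.114 %


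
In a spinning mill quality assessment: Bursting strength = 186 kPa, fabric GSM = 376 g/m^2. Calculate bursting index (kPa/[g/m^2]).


Formula: Bursting Index = Bursting Strength / Fabric GSM
BI = 186 kPa / 376 g/m^2
BI = 0.495 kPa/(g/m^2)

0.495 kPa/(g/m^2)


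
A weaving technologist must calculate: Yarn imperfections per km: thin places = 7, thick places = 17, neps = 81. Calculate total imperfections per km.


Formula: Total = thin places + thick places + neps
Total = 7 + 17 + 81
Total = 105 imperfections/km

105 imperfections/km


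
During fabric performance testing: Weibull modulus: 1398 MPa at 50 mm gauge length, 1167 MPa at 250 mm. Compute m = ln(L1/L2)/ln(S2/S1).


Formula: m = ln(L1/L2) / ln(S2/S1)
Step 1: ln(L1/L2) = ln(50/250) = -1.60944
Step 2: S2/S1 = 1167/1398 = 0.83476
Step 3: ln(S2/S1) = ln(0.83476) = -0.18061
Step 4: m = -1.60944 / -0.18061 = 8.91

8.91 (Weibull m)


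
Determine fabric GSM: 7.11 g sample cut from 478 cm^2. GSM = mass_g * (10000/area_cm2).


Formula: GSM = mass_g / area_m2
Step 1: Convert area: 478 cm^2 = 478 / 10000 = 0.0478 m^2
Step 2: GSM = 7.11 g / 0.0478 m^2 = 148.7 g/m^2

148.7 g/m^2


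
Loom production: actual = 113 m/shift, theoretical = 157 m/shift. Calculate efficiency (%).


Formula: Efficiency% = (Actual output / Theoretical output) * 100
Efficiency% = (113 / 157) * 100
Efficiency% = 0.719745 * 100 = 71.9745% ≈ 72.0%

72.0%


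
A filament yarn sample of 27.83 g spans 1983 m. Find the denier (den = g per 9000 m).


Formula: den = (mass_g / length_m) * 9000
Substituting: den = (27.83 / 1983) * 9000
Intermediate: 27.83 / 1983 = 0.01403429 g/m
den = 0.01403429 * 9000 = 126.3 denier

126.3 denier


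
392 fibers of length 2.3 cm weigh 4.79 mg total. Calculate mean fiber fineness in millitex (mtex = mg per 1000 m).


Formula: fineness (mtex) = mass (mg) / total length (km) = (mass_mg / total_length_m) * 1000
Step 1: Convert fiber length: 2.3 cm = 0.023 m
Step 2: Total fiber length = 392 * 0.023 = 9.016 m
Step 3: Linear density = 4.79 mg / 9.016 m = 0.5313 mg/m
Step 4: fineness = 0.5313 * 1000 = 531.3 mtex

531.3 mtex


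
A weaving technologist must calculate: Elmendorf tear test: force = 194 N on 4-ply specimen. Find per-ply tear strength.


Formula: Per-ply strength = Total force / Number of plies
Per-ply = 194 N / 4
Per-ply = 48.5 N

48.5 N


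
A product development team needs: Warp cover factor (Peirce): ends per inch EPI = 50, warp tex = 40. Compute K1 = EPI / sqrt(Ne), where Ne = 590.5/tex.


Formula: K1 = EPI / sqrt(Ne), with Ne = 590.5 / tex_warp
Step 1: Ne = 590.5 / 40 = 14.763
Step 2: sqrt(Ne) = sqrt(14.763) = 3.8423
Step 3: K1 = 50 / 3.8423 = 13.0

13.0


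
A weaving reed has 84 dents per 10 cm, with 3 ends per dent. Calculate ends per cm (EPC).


Formula: EPC = (dents per 10 cm * ends per dent) / 10
Step 1: Total ends per 10 cm = 84 * 3 = 252
Step 2: EPC = 252 / 10 = 25.2 ends/cm

25.2 ends/cm


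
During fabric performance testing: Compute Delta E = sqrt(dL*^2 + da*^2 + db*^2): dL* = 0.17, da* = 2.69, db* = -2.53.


Formula: Delta E = sqrt(dL*^2 + da*^2 + db*^2)
Step 1: dL*^2 = 0.17^2 = 0.0289
Step 2: da*^2 = 2.69^2 = 7.2361
Step 3: db*^2 = (-2.53)^2 = 6.4009
Step 4: Sum = 0.0289 + 7.2361 + 6.4009 = 13.6659
Step 5: Delta E = sqrt(13.6659) = 3.7

3.7 Delta E


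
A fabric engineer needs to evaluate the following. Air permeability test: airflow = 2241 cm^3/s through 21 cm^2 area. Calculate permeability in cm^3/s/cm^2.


Formula: Air Permeability = Airflow / Test Area
AP = 2241 cm^3/s / 21 cm^2
AP = 106.7 cm^3/s/cm^2

106.7 cm^3/s/cm^2


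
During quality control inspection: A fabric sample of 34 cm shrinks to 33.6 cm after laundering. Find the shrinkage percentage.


Formula: Shrinkage% = ((L_before - L_after) / L_before) * 100
Step 1: Shrinkage = 34 - 33.6 = 0.4 cm
Step 2: Shrinkage% = (0.4 / 34) * 100
Step 3: Shrinkage% = 0.011765 * 100 = 1.1765% ≈ 1.2%

1.2%


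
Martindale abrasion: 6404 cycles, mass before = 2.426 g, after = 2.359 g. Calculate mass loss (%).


Formula: Mass loss% = ((m_before - m_after) / m_before) * 100
Step 1: Mass loss = 2.426 - 2.359 = 0.067 g
Step 2: Ratio = 0.067 / 2.426 = 0.0276175
Step 3: Mass loss% = 0.0276175 * 100 = 2.76175% ≈ 2.76%

2.76%


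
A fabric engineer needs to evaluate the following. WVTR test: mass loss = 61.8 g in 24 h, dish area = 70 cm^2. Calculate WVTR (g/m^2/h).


Formula: WVTR = mass_loss / (area * time)
Step 1: Convert area: 70 cm^2 = 0.007 m^2
Step 2: WVTR = 61.8 g / (0.007 m^2 * 24 h)
Step 3: WVTR = 61.8 / 0.168 = 367.9 g/m^2/h

367.9 g/m^2/h


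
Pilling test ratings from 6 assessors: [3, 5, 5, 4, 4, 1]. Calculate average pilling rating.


Formula: Mean = sum / count
Sum = 3 + 5 + 5 + 4 + 4 + 1 = 22
Mean = 22 / 6 = 3.7

3.7


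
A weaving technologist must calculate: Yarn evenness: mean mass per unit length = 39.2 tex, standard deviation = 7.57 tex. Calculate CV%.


Formula: CV% = (standard deviation / mean) * 100
Step 1: Ratio = 7.57 / 39.2 = 0.193112
Step 2: CV% = 0.193112 * 100 = 19.3112% ≈ 19.3%

19.3%


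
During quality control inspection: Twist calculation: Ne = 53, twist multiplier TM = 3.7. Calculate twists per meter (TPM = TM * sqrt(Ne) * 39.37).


Formula: TPM = TM * sqrt(Ne) * 39.37
Step 1: sqrt(Ne) = sqrt(53) = 7.2801
Step 2: TM * sqrt(Ne) = 3.7 * 7.2801 = 26.9364
Step 3: TPM = 26.9364 * 39.37 = 1060 twists/m

1060 twists/m


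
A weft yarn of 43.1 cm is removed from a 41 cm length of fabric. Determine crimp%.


Formula: Crimp% = ((L_yarn - L_fabric) / L_fabric) * 100
Step 1: Extension = 43.1 - 41 = 2.1 cm
Step 2: Crimp% = (2.1 / 41) * 100
Step 3: Crimp% = 0.05122 * 100 = 5.122% ≈ 5.1%

5.1%


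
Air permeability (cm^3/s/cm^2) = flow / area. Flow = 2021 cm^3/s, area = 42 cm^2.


Formula: Air Permeability = Airflow / Test Area
AP = 2021 cm^3/s / 42 cm^2
AP = 48.1 cm^3/s/cm^2

48.1 cm^3/s/cm^2


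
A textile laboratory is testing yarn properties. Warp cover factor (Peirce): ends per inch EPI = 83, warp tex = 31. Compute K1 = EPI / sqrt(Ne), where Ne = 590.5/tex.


Formula: K1 = EPI / sqrt(Ne), with Ne = 590.5 / tex_warp
Step 1: Ne = 590.5 / 31 = 19.048
Step 2: sqrt(Ne) = sqrt(19.048) = 4.3644
Step 3: K1 = 83 / 4.3644 = 19.0

19.0


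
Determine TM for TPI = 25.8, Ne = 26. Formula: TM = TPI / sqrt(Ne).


Formula: TM = TPI / sqrt(Ne)
Step 1: sqrt(Ne) = sqrt(26) = 5.099
Step 2: TM = 25.8 / 5.099 = 5.06

5.06 TM


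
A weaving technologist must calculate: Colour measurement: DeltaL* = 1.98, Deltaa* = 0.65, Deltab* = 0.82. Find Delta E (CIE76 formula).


Formula: Delta E = sqrt(dL*^2 + da*^2 + db*^2)
Step 1: dL*^2 = 1.98^2 = 3.9204
Step 2: da*^2 = 0.65^2 = 0.4225
Step 3: db*^2 = 0.82^2 = 0.6724
Step 4: Sum = 3.9204 + 0.4225 + 0.6724 = 5.0153
Step 5: Delta E = sqrt(5.0153) = 2.24

2.24 Delta E


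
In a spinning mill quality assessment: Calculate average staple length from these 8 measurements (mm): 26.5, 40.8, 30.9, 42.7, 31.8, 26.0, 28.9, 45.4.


Formula: Mean = sum of lengths / count
Sum = 26.5 + 40.8 + 30.9 + 42.7 + 31.8 + 26.0 + 28.9 + 45.4
Sum = 273.0 mm
Mean = 273.0 / 8 = 34.13 mm

34.13 mm


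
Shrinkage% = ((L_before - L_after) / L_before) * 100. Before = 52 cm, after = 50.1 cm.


Formula: Shrinkage% = ((L_before - L_after) / L_before) * 100
Step 1: Shrinkage = 52 - 50.1 = 1.9 cm
Step 2: Shrinkage% = (1.9 / 52) * 100
Step 3: Shrinkage% = 0.036538 * 100 = 3.6538% ≈ 3.7%

3.7%


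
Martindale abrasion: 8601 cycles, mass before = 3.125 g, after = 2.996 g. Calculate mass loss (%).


Formula: Mass loss% = ((m_before - m_after) / m_before) * 100
Step 1: Mass loss = 3.125 - 2.996 = 0.129 g
Step 2: Ratio = 0.129 / 3.125 = 0.04128
Step 3: Mass loss% = 0.04128 * 100 = 4.128% ≈ 4.13%

4.13%


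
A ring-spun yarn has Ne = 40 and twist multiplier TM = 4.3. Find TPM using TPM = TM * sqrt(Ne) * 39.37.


Formula: TPM = TM * sqrt(Ne) * 39.37
Step 1: sqrt(Ne) = sqrt(40) = 6.3246
Step 2: TM * sqrt(Ne) = 4.3 * 6.3246 = 27.1958
Step 3: TPM = 27.1958 * 39.37 = 1071 twists/m

1071 twists/m


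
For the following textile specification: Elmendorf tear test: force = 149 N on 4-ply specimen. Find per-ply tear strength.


Formula: Per-ply strength = Total force / Number of plies
Per-ply = 149 N / 4
Per-ply = 37.25 N

37.25 N


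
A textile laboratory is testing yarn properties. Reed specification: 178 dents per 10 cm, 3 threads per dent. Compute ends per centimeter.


Formula: EPC = (dents per 10 cm * ends per dent) / 10
Step 1: Total ends per 10 cm = 178 * 3 = 534
Step 2: EPC = 534 / 10 = 53.4 ends/cm

53.4 ends/cm


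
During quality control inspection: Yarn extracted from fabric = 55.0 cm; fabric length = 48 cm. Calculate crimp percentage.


Formula: Crimp% = ((L_yarn - L_fabric) / L_fabric) * 100
Step 1: Extension = 55.0 - 48 = 7.0 cm
Step 2: Crimp% = (7.0 / 48) * 100
Step 3: Crimp% = 0.145833 * 100 = 14.5833% ≈ 14.6%

14.6%


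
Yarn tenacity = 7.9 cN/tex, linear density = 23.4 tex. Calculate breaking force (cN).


Formula: Breaking force = Tenacity * Linear density
F = 7.9 cN/tex * 23.4 tex
F = 184.86 cN

184.86 cN


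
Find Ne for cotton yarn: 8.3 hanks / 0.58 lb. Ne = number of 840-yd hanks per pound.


Formula: Ne = hanks / mass_lb
Substituting: Ne = 8.3 / 0.58
Ne = 14.3

14.3 Ne


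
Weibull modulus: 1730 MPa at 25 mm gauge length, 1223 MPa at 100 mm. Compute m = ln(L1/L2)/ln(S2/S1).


Formula: m = ln(L1/L2) / ln(S2/S1)
Step 1: ln(L1/L2) = ln(25/100) = -1.38629
Step 2: S2/S1 = 1223/1730 = 0.70694
Step 3: ln(S2/S1) = ln(0.70694) = -0.34681
Step 4: m = -1.38629 / -0.34681 = 4.00

4.00 (Weibull m)


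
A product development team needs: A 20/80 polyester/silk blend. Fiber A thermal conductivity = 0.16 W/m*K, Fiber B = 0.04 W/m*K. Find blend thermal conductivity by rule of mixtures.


Formula: Blend property = (fraction_A * property_A) + (fraction_B * property_B)
Step 1: Contribution A = 20/100 * 0.16 W/m*K = 0.032 W/m*K
Step 2: Contribution B = 80/100 * 0.04 W/m*K = 0.032 W/m*K
Step 3: Blend thermal conductivity = 0.032 + 0.032 = 0.064 W/m*K

0.064 W/m*K


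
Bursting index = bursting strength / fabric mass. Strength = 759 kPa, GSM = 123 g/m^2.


Formula: Bursting Index = Bursting Strength / Fabric GSM
BI = 759 kPa / 123 g/m^2
BI = 6.171 kPa/(g/m^2)

6.171 kPa/(g/m^2)


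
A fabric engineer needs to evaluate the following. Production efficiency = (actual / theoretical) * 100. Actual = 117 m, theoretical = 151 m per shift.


Formula: Efficiency% = (Actual output / Theoretical output) * 100
Efficiency% = (117 / 151) * 100
Efficiency% = 0.774834 * 100 = 77.4834% ≈ 77.5%

77.5%


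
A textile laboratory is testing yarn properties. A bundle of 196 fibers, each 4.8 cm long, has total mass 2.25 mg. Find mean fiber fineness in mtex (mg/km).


Formula: fineness (mtex) = mass (mg) / total length (km) = (mass_mg / total_length_m) * 1000
Step 1: Convert fiber length: 4.8 cm = 0.048 m
Step 2: Total fiber length = 196 * 0.048 = 9.408 m
Step 3: Linear density = 2.25 mg / 9.408 m = 0.2392 mg/m
Step 4: fineness = 0.2392 * 1000 = 239.2 mtex

239.2 mtex


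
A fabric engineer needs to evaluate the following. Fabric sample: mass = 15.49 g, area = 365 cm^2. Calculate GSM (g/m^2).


Formula: GSM = mass_g / area_m2
Step 1: Convert area: 365 cm^2 = 365 / 10000 = 0.0365 m^2
Step 2: GSM = 15.49 g / 0.0365 m^2 = 424.4 g/m^2

424.4 g/m^2


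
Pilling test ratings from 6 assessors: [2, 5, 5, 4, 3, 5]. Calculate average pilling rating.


Formula: Mean = sum / count
Sum = 2 + 5 + 5 + 4 + 3 + 5 = 24
Mean = 24 / 6 = 4.0

4.0


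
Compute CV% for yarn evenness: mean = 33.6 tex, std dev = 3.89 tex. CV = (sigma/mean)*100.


Formula: CV% = (standard deviation / mean) * 100
Step 1: Ratio = 3.89 / 33.6 = 0.115774
Step 2: CV% = 0.115774 * 100 = 11.5774% ≈ 11.6%

11.6%


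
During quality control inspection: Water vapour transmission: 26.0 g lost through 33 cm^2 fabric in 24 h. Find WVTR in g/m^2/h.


Formula: WVTR = mass_loss / (area * time)
Step 1: Convert area: 33 cm^2 = 0.0033 m^2
Step 2: WVTR = 26.0 g / (0.0033 m^2 * 24 h)
Step 3: WVTR = 26.0 / 0.0792 = 328.3 g/m^2/h

328.3 g/m^2/h


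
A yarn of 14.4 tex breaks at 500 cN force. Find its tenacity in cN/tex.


Formula: Tenacity = Breaking force / Linear density
Tenacity = 500 cN / 14.4 tex
Tenacity = 34.72 cN/tex

34.72 cN/tex


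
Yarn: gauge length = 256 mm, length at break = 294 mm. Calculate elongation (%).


Formula: Elongation (%) = ((L_break - L0) / L0) * 100
Step 1: Extension = 294 - 256 = 38 mm
Step 2: Elongation = (38 / 256) * 100
Step 3: Elongation = 0.148438 * 100 = 14.8438% ≈ 14.8%

14.8%


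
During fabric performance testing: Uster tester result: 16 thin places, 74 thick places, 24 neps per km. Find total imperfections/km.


Formula: Total = thin places + thick places + neps
Total = 16 + 74 + 24
Total = 114 imperfections/km

114 imperfections/km


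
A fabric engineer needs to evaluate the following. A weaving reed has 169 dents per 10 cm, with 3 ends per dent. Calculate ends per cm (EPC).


Formula: EPC = (dents per 10 cm * ends per dent) / 10
Step 1: Total ends per 10 cm = 169 * 3 = 507
Step 2: EPC = 507 / 10 = 50.7 ends/cm

50.7 ends/cm


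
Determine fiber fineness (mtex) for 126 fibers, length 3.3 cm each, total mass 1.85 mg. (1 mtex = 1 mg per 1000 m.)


Formula: fineness (mtex) = mass (mg) / total length (km) = (mass_mg / total_length_m) * 1000
Step 1: Convert fiber length: 3.3 cm = 0.033 m
Step 2: Total fiber length = 126 * 0.033 = 4.158 m
Step 3: Linear density = 1.85 mg / 4.158 m = 0.4449 mg/m
Step 4: fineness = 0.4449 * 1000 = 444.9 mtex

444.9 mtex


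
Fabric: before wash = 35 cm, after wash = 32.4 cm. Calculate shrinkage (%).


Formula: Shrinkage% = ((L_before - L_after) / L_before) * 100
Step 1: Shrinkage = 35 - 32.4 = 2.6 cm
Step 2: Shrinkage% = (2.6 / 35) * 100
Step 3: Shrinkage% = 0.074286 * 100 = 7.4286% ≈ 7.4%

7.4%


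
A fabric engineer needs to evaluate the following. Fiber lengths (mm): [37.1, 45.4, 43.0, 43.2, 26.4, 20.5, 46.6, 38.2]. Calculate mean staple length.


Formula: Mean = sum of lengths / count
Sum = 37.1 + 45.4 + 43.0 + 43.2 + 26.4 + 20.5 + 46.6 + 38.2
Sum = 300.4 mm
Mean = 300.4 / 8 = 37.55 mm

37.55 mm


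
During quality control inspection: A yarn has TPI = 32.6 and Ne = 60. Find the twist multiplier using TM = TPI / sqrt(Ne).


Formula: TM = TPI / sqrt(Ne)
Step 1: sqrt(Ne) = sqrt(60) = 7.746
Step 2: TM = 32.6 / 7.746 = 4.21

4.21 TM


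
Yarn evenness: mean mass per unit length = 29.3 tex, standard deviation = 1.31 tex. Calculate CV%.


Formula: CV% = (standard deviation / mean) * 100
Step 1: Ratio = 1.31 / 29.3 = 0.04471
Step 2: CV% = 0.04471 * 100 = 4.471% ≈ 4.5%

4.5%


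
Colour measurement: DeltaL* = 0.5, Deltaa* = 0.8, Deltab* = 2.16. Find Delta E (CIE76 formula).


Formula: Delta E = sqrt(dL*^2 + da*^2 + db*^2)
Step 1: dL*^2 = 0.5^2 = 0.25
Step 2: da*^2 = 0.8^2 = 0.64
Step 3: db*^2 = 2.16^2 = 4.6656
Step 4: Sum = 0.25 + 0.64 + 4.6656 = 5.5556
Step 5: Delta E = sqrt(5.5556) = 2.36

2.36 Delta E


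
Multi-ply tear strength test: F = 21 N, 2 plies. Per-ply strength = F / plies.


Formula: Per-ply strength = Total force / Number of plies
Per-ply = 21 N / 2
Per-ply = 10.5 N

10.5 N


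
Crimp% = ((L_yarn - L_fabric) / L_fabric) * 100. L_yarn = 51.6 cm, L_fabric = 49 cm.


Formula: Crimp% = ((L_yarn - L_fabric) / L_fabric) * 100
Step 1: Extension = 51.6 - 49 = 2.6 cm
Step 2: Crimp% = (2.6 / 49) * 100
Step 3: Crimp% = 0.053061 * 100 = 5.3061% ≈ 5.3%

5.3%


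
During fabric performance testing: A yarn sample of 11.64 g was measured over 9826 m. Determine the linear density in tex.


Formula: Tex = (mass_g / length_m) * 1000
Substituting: Tex = (11.64 / 9826) * 1000
Intermediate: 11.64 / 9826 = 0.00118461 g/m
Tex = 0.00118461 * 1000 = 1.18 tex

1.18 tex


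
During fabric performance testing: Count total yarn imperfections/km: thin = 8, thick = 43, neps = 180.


Formula: Total = thin places + thick places + neps
Total = 8 + 43 + 180
Total = 231 imperfections/km

231 imperfections/km


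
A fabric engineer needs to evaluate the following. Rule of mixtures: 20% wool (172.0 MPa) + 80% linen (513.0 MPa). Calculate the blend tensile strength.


Formula: Blend property = (fraction_A * property_A) + (fraction_B * property_B)
Step 1: Contribution A = 20/100 * 172.0 MPa = 34.4 MPa
Step 2: Contribution B = 80/100 * 513.0 MPa = 410.4 MPa
Step 3: Blend tensile strength = 34.4 + 410.4 = 444.8 MPa

444.8 MPa


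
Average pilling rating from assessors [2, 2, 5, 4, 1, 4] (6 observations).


Formula: Mean = sum / count
Sum = 2 + 2 + 5 + 4 + 1 + 4 = 18
Mean = 18 / 6 = 3.0

3.0


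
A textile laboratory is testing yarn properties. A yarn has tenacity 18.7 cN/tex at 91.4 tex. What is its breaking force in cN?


Formula: Breaking force = Tenacity * Linear density
F = 18.7 cN/tex * 91.4 tex
F = 1709.18 cN

1709.18 cN


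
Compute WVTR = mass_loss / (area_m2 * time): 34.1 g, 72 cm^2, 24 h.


Formula: WVTR = mass_loss / (area * time)
Step 1: Convert area: 72 cm^2 = 0.0072 m^2
Step 2: WVTR = 34.1 g / (0.0072 m^2 * 24 h)
Step 3: WVTR = 34.1 / 0.1728 = 197.3 g/m^2/h

197.3 g/m^2/h


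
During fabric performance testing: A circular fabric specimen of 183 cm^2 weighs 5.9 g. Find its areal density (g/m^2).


Formula: GSM = mass_g / area_m2
Step 1: Convert area: 183 cm^2 = 183 / 10000 = 0.0183 m^2
Step 2: GSM = 5.9 g / 0.0183 m^2 = 322.4 g/m^2

322.4 g/m^2


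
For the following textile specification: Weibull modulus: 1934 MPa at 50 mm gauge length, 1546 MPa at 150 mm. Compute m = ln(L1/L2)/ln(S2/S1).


Formula: m = ln(L1/L2) / ln(S2/S1)
Step 1: ln(L1/L2) = ln(50/150) = -1.09861
Step 2: S2/S1 = 1546/1934 = 0.79938
Step 3: ln(S2/S1) = ln(0.79938) = -0.22392
Step 4: m = -1.09861 / -0.22392 = 4.91

4.91 (Weibull m)


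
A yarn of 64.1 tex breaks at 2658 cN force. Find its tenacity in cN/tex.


Formula: Tenacity = Breaking force / Linear density
Tenacity = 2658 cN / 64.1 tex
Tenacity = 41.47 cN/tex

41.47 cN/tex


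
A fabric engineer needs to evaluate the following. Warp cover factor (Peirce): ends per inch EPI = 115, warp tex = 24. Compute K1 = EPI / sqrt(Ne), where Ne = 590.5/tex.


Formula: K1 = EPI / sqrt(Ne), with Ne = 590.5 / tex_warp
Step 1: Ne = 590.5 / 24 = 24.604
Step 2: sqrt(Ne) = sqrt(24.604) = 4.9602
Step 3: K1 = 115 / 4.9602 = 23.2

23.2


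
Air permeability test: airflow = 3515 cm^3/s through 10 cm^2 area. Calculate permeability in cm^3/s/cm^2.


Formula: Air Permeability = Airflow / Test Area
AP = 3515 cm^3/s / 10 cm^2
AP = 351.5 cm^3/s/cm^2

351.5 cm^3/s/cm^2


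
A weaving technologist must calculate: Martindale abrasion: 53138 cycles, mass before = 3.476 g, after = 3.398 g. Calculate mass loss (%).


Formula: Mass loss% = ((m_before - m_after) / m_before) * 100
Step 1: Mass loss = 3.476 - 3.398 = 0.078 g
Step 2: Ratio = 0.078 / 3.476 = 0.0224396
Step 3: Mass loss% = 0.0224396 * 100 = 2.24396% ≈ 2.24%

2.24%


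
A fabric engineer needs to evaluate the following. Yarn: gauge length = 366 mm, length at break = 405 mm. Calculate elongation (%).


Formula: Elongation (%) = ((L_break - L0) / L0) * 100
Step 1: Extension = 405 - 366 = 39 mm
Step 2: Elongation = (39 / 366) * 100
Step 3: Elongation = 0.106557 * 100 = 10.6557% ≈ 10.7%

10.7%


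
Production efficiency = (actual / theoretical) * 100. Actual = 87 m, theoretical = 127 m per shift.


Formula: Efficiency% = (Actual output / Theoretical output) * 100
Efficiency% = (87 / 127) * 100
Efficiency% = 0.685039 * 100 = 68.5039% ≈ 68.5%

68.5%


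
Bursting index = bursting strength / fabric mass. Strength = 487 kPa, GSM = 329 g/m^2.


Formula: Bursting Index = Bursting Strength / Fabric GSM
BI = 487 kPa / 329 g/m^2
BI = 1.480 kPa/(g/m^2)

1.480 kPa/(g/m^2)


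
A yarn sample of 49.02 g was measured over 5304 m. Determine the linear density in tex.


Formula: Tex = (mass_g / length_m) * 1000
Substituting: Tex = (49.02 / 5304) * 1000
Intermediate: 49.02 / 5304 = 0.00924208 g/m
Tex = 0.00924208 * 1000 = 9.24 tex

9.24 tex


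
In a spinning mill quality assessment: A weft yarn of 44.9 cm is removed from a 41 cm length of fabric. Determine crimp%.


Formula: Crimp% = ((L_yarn - L_fabric) / L_fabric) * 100
Step 1: Extension = 44.9 - 41 = 3.9 cm
Step 2: Crimp% = (3.9 / 41) * 100
Step 3: Crimp% = 0.095122 * 100 = 9.5122% ≈ 9.5%

9.5%


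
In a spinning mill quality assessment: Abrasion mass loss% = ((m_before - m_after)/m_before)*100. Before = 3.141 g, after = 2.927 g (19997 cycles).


Formula: Mass loss% = ((m_before - m_after) / m_before) * 100
Step 1: Mass loss = 3.141 - 2.927 = 0.214 g
Step 2: Ratio = 0.214 / 3.141 = 0.0681312
Step 3: Mass loss% = 0.0681312 * 100 = 6.81312% ≈ 6.81%

6.81%


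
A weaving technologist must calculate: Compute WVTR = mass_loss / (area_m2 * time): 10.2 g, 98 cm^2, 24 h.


Formula: WVTR = mass_loss / (area * time)
Step 1: Convert area: 98 cm^2 = 0.0098 m^2
Step 2: WVTR = 10.2 g / (0.0098 m^2 * 24 h)
Step 3: WVTR = 10.2 / 0.2352 = 43.4 g/m^2/h

43.4 g/m^2/h
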